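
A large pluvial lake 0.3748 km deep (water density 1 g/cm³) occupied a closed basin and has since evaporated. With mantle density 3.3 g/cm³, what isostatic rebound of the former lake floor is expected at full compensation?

u = d ρ_w/ρ_m = 0.3748 km × 1/3.3 = 0.114 km.

0.114 km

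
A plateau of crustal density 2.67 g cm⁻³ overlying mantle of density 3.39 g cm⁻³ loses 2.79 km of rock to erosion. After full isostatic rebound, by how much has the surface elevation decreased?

Rebound u = e ρ_c/ρ_m = 2.79 km × 2.67/3.39 = 2.197 km.
Net surface drop = e − u = 2.79 km − 2.197 km = e (ρ_m − ρ_c)/ρ_m = 0.593 km.

0.593 km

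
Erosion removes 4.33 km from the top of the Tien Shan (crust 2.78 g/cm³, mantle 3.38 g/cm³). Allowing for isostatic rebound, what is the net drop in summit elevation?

Rebound u = e ρ_c/ρ_m = 4.33 km × 2.78/3.38 = 3.561 km.
Net surface drop = e − u = 4.33 km − 3.561 km = e (ρ_m − ρ_c)/ρ_m = 0.769 km.

0.769 km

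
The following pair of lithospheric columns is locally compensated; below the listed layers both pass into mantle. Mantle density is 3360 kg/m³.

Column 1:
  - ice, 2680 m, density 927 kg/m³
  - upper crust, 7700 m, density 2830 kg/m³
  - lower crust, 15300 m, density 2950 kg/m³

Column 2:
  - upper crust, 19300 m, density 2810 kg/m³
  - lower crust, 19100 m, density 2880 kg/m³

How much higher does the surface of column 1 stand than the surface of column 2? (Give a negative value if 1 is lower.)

For any compensation level in the mantle, the mantle terms cancel and isostasy reduces to e = (Σt_1 − Σt_2) − (Σ(ρt)_1 − Σ(ρt)_2) / ρ_m.
Σt_1 = 25680 m; Σt_2 = 38400 m; Σ(ρt)_1 = 69410360; Σ(ρt)_2 = 109241000 (in m·kg/m³).
e = (25680 − 38400) − (69410360 − 109241000) / 3360 = −866 m.

−866 m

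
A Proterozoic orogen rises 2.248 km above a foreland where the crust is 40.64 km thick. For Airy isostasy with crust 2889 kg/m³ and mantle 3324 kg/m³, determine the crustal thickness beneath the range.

Root depth r = h ρ_c / (ρ_m − ρ_c) = 2.248 km × 2889 / 435 = 14.93 km.
Total thickness = T + h + r = 40.64 km + 2.248 km + 14.93 km = 57.8 km.

57.8 km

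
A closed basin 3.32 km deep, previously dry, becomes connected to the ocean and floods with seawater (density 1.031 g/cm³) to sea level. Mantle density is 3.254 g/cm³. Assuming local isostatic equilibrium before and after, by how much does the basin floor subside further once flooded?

After flooding the water column is d + s deep. Its weight must equal the weight of mantle displaced by the extra subsidence s: (d + s) ρ_w = s ρ_m.
s = d ρ_w / (ρ_m − ρ_w) = 3.32 km × 1.031/(3.254 − 1.031) = 1.54 km.

1.54 km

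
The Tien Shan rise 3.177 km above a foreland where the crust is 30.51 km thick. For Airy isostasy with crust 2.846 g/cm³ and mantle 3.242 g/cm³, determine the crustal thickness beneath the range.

Root depth r = h ρ_c / (ρ_m − ρ_c) = 3.177 km × 2.846 / 0.396 = 22.83 km.
Total thickness = T + h + r = 30.51 km + 3.177 km + 22.83 km = 56.5 km.

56.5 km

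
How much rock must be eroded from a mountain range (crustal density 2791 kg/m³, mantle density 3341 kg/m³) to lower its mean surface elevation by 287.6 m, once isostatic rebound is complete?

Net drop Δ = e − u = e − e ρ_c/ρ_m = e (ρ_m − ρ_c)/ρ_m.
e = Δ ρ_m/(ρ_m − ρ_c) = 287.6 m × 3341/550 = 1750 m.

1750 m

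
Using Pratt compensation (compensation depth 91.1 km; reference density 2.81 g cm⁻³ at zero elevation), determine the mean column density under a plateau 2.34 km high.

2.74 g cm⁻³

Pratt balance: ρ_ref D = ρ (D + h).
ρ = ρ_ref D/(D + h) = 2.81 × 91.1 km/(91.1 km + 2.34 km) = 2.74 g cm⁻³.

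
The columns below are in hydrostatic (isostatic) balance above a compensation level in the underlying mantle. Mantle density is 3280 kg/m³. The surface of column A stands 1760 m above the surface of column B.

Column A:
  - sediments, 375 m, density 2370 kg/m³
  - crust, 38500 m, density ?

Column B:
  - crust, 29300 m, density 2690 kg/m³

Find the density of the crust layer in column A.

2690 kg/m³

Take the compensation level at the base of the deeper column (depth z_c below the surface of column A) and equate Σ ρ_i t_i down to z_c; mantle fills any gap and the z_c terms cancel.
Column A: 375×2370 + 38500×ρ + (z_c − 38875)×3280
Column B: 1760×0 + 29300×2690 + (z_c − 1760 − 29300)×3280
The z_c×3280 term appears on both sides and cancels. Collect the known terms of each column as K = Σ(ρt)_known − 3280 × (depth of known layers): K_A = 888750 − 3280×38875 = −126621250; K_B = 78817000 − 3280×(1760 + 29300) = −23059800.
Balance: K_A + 38500×ρ = K_B, so ρ = (K_B − K_A)/38500 = 103561000/38500 = 2690 kg/m³.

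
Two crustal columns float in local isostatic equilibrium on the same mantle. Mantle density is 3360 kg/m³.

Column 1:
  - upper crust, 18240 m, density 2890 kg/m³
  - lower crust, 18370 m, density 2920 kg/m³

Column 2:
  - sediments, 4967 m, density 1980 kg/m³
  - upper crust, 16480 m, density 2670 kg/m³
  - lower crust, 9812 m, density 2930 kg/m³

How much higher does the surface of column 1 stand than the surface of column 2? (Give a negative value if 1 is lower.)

For any compensation level in the mantle, the mantle terms cancel and isostasy reduces to e = (Σt_1 − Σt_2) − (Σ(ρt)_1 − Σ(ρt)_2) / ρ_m.
Σt_1 = 36610 m; Σt_2 = 31259 m; Σ(ρt)_1 = 106354000; Σ(ρt)_2 = 82585420 (in m·kg/m³).
e = (36610 − 31259) − (106354000 − 82585420) / 3360 = −1720 m.

−1720 m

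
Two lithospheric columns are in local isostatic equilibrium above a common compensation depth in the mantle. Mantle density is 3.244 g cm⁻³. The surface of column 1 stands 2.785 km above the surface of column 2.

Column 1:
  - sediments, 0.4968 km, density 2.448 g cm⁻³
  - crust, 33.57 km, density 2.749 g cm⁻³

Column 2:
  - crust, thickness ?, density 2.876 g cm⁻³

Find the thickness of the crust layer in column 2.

21.7 km

Take the compensation level at the base of the deeper column (depth z_c below the surface of column 1) and equate Σ ρ_i t_i down to z_c; mantle fills any gap and the z_c terms cancel.
Column 1: 0.4968×2.448 + 33.57×2.749 + (z_c − 34.0668)×3.244
Column 2: 2.785×0 + x×2.876 + (z_c − 2.785 − 0 − x)×3.244
The z_c×3.244 term appears on both sides and cancels. Collect the known terms of each column as K = Σ(ρt)_known − 3.244 × (depth of known layers): K_1 = 93.5000964 − 3.244×34.0668 = −17.0126028; K_2 = 0 − 3.244×(2.785 + 0) = −9.03454.
Balance: K_1 = K_2 − x×(3.244 − 2.876), so x = (K_2 − K_1)/(3.244 − 2.876) = 7.97806/0.368 = 21.7 km.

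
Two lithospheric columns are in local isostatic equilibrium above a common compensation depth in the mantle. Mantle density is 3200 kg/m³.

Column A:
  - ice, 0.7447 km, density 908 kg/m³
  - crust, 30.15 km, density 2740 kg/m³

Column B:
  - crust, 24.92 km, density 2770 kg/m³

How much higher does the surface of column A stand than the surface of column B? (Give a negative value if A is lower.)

For any compensation level in the mantle, the mantle terms cancel and isostasy reduces to e = (Σt_A − Σt_B) − (Σ(ρt)_A − Σ(ρt)_B) / ρ_m.
Σt_A = 30.8947 km; Σt_B = 24.92 km; Σ(ρt)_A = 83287.1876; Σ(ρt)_B = 69028.4 (in km·kg/m³).
e = (30.8947 − 24.92) − (83287.1876 − 69028.4) / 3200 = 1.52 km.

1.52 km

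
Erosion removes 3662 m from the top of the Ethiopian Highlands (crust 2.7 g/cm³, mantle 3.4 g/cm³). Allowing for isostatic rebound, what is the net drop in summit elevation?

754 m

Rebound u = e ρ_c/ρ_m = 3662 m × 2.7/3.4 = 2908 m.
Net surface drop = e − u = 3662 m − 2908 m = e (ρ_m − ρ_c)/ρ_m = 754 m.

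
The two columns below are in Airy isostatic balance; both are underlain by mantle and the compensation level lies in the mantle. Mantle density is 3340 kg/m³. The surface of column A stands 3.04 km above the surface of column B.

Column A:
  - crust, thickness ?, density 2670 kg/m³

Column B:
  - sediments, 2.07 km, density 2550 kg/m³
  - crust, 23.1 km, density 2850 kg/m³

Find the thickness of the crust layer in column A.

34.5 km

Take the compensation level at the base of the deeper column (depth z_c below the surface of column A) and equate Σ ρ_i t_i down to z_c; mantle fills any gap and the z_c terms cancel.
Column A: x×2670 + (z_c − 0 − x)×3340
Column B: 3.04×0 + 2.07×2550 + 23.1×2850 + (z_c − 3.04 − 25.17)×3340
The z_c×3340 term appears on both sides and cancels. Collect the known terms of each column as K = Σ(ρt)_known − 3340 × (depth of known layers): K_A = 0 − 3340×0 = 0; K_B = 71113.5 − 3340×(3.04 + 25.17) = −23107.9.
Balance: K_A − x×(3340 − 2670) = K_B, so x = (K_A − K_B)/(3340 − 2670) = 23107.9/670 = 34.5 km.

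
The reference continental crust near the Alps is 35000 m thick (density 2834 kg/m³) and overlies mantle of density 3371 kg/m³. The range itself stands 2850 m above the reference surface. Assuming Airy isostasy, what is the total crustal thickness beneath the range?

52900 m

Root depth r = h ρ_c / (ρ_m − ρ_c) = 2850 m × 2834 / 537 = 15040 m.
Total thickness = T + h + r = 35000 m + 2850 m + 15040 m = 52900 m.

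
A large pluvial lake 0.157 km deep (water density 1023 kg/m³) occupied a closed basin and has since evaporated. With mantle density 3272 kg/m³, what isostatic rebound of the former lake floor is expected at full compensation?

0.0491 km

u = d ρ_w/ρ_m = 0.157 km × 1023/3272 = 0.0491 km.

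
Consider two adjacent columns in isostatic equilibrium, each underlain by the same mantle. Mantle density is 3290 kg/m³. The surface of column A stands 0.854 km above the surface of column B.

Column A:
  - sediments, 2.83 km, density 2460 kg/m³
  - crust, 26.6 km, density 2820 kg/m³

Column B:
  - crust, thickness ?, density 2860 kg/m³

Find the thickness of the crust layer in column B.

28 km

Take the compensation level at the base of the deeper column (depth z_c below the surface of column A) and equate Σ ρ_i t_i down to z_c; mantle fills any gap and the z_c terms cancel.
Column A: 2.83×2460 + 26.6×2820 + (z_c − 29.43)×3290
Column B: 0.854×0 + x×2860 + (z_c − 0.854 − 0 − x)×3290
The z_c×3290 term appears on both sides and cancels. Collect the known terms of each column as K = Σ(ρt)_known − 3290 × (depth of known layers): K_A = 81973.8 − 3290×29.43 = −14850.9; K_B = 0 − 3290×(0.854 + 0) = −2809.66.
Balance: K_A = K_B − x×(3290 − 2860), so x = (K_B − K_A)/(3290 − 2860) = 12041.2/430 = 28 km.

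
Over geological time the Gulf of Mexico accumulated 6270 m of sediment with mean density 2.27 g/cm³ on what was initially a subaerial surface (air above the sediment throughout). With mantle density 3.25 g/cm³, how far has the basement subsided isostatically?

Subaerial load: s = t ρ_sed / ρ_m = 6270 m × 2.27/3.25 = 4380 m.

4380 m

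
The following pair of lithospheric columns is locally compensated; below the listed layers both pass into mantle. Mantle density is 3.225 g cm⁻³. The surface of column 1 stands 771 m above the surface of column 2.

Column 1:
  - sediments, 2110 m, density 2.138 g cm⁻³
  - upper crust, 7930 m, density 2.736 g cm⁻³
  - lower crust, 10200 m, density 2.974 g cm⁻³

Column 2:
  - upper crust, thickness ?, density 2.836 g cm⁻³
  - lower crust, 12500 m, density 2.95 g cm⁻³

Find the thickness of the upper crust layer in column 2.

7220 m

Take the compensation level at the base of the deeper column (depth z_c below the surface of column 1) and equate Σ ρ_i t_i down to z_c; mantle fills any gap and the z_c terms cancel.
Column 1: 2110×2.138 + 7930×2.736 + 10200×2.974 + (z_c − 20240)×3.225
Column 2: 771×0 + x×2.836 + 12500×2.95 + (z_c − 771 − 12500 − x)×3.225
The z_c×3.225 term appears on both sides and cancels. Collect the known terms of each column as K = Σ(ρt)_known − 3.225 × (depth of known layers): K_1 = 56542.46 − 3.225×20240 = −8731.54; K_2 = 36875 − 3.225×(771 + 12500) = −5923.975.
Balance: K_1 = K_2 − x×(3.225 − 2.836), so x = (K_2 − K_1)/(3.225 − 2.836) = 2807.57/0.389 = 7220 m.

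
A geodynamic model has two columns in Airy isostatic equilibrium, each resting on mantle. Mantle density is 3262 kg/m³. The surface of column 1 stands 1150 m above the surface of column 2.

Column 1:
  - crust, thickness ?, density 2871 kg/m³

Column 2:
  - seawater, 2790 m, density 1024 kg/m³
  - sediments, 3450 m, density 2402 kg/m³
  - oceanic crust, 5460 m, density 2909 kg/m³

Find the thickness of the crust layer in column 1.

38100 m

Take the compensation level at the base of the deeper column (depth z_c below the surface of column 1) and equate Σ ρ_i t_i down to z_c; mantle fills any gap and the z_c terms cancel.
Column 1: x×2871 + (z_c − 0 − x)×3262
Column 2: 1150×0 + 2790×1024 + 3450×2402 + 5460×2909 + (z_c − 1150 − 11700)×3262
The z_c×3262 term appears on both sides and cancels. Collect the known terms of each column as K = Σ(ρt)_known − 3262 × (depth of known layers): K_1 = 0 − 3262×0 = 0; K_2 = 27027000 − 3262×(1150 + 11700) = −14889700.
Balance: K_1 − x×(3262 − 2871) = K_2, so x = (K_1 − K_2)/(3262 − 2871) = 14889700/391 = 38100 m.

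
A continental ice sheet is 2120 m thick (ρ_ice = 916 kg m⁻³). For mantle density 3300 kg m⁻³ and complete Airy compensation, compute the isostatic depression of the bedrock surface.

588 m

For local isostatic compensation: the ice load ρ_ice t is balanced by mantle displaced below, ρ_m s.
s = t ρ_ice / ρ_m = 2120 m × 916/3300 = 588 m.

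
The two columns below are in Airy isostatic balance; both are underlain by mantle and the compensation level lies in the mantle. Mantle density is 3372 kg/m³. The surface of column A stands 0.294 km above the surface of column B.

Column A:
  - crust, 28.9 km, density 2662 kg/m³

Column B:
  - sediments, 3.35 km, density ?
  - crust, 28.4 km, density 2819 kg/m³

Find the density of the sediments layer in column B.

Take the compensation level at the base of the deeper column (depth z_c below the surface of column A) and equate Σ ρ_i t_i down to z_c; mantle fills any gap and the z_c terms cancel.
Column A: 28.9×2662 + (z_c − 28.9)×3372
Column B: 0.294×0 + 3.35×ρ + 28.4×2819 + (z_c − 0.294 − 31.75)×3372
The z_c×3372 term appears on both sides and cancels. Collect the known terms of each column as K = Σ(ρt)_known − 3372 × (depth of known layers): K_A = 76931.8 − 3372×28.9 = −20519; K_B = 80059.6 − 3372×(0.294 + 31.75) = −27992.768.
Balance: K_A = K_B + 3.35×ρ, so ρ = (K_A − K_B)/3.35 = 7473.77/3.35 = 2230 kg/m³.

2230 kg/m³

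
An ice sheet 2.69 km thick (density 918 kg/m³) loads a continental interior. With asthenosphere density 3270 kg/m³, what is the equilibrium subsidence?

0.755 km

By Archimedes' principle applied to the lithosphere: the ice load ρ_ice t is balanced by mantle displaced below, ρ_m s.
s = t ρ_ice / ρ_m = 2.69 km × 918/3270 = 0.755 km.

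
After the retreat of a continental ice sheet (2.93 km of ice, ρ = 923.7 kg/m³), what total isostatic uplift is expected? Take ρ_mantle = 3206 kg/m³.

0.844 km

Removing the load lets mantle flow back in; uplift u satisfies ρ_ice t = ρ_m u.
u = t ρ_ice/ρ_m = 2.93 km × 923.7/3206 = 0.844 km.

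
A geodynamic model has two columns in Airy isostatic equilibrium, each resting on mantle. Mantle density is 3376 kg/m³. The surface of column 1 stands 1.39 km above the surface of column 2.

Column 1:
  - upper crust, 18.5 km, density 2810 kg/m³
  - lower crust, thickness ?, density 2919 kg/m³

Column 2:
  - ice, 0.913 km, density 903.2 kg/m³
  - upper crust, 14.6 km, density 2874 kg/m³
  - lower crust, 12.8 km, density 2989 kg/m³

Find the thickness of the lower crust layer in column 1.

Take the compensation level at the base of the deeper column (depth z_c below the surface of column 1) and equate Σ ρ_i t_i down to z_c; mantle fills any gap and the z_c terms cancel.
Column 1: 18.5×2810 + x×2919 + (z_c − 18.5 − x)×3376
Column 2: 1.39×0 + 0.913×903.2 + 14.6×2874 + 12.8×2989 + (z_c − 1.39 − 28.313)×3376
The z_c×3376 term appears on both sides and cancels. Collect the known terms of each column as K = Σ(ρt)_known − 3376 × (depth of known layers): K_1 = 51985 − 3376×18.5 = −10471; K_2 = 81044.2216 − 3376×(1.39 + 28.313) = −19233.1064.
Balance: K_1 − x×(3376 − 2919) = K_2, so x = (K_1 − K_2)/(3376 − 2919) = 8762.11/457 = 19.2 km.

19.2 km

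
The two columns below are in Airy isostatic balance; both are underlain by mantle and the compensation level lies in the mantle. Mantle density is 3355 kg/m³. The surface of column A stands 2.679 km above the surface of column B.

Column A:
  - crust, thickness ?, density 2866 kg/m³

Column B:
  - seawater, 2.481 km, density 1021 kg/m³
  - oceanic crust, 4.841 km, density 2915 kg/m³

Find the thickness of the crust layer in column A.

Take the compensation level at the base of the deeper column (depth z_c below the surface of column A) and equate Σ ρ_i t_i down to z_c; mantle fills any gap and the z_c terms cancel.
Column A: x×2866 + (z_c − 0 − x)×3355
Column B: 2.679×0 + 2.481×1021 + 4.841×2915 + (z_c − 2.679 − 7.322)×3355
The z_c×3355 term appears on both sides and cancels. Collect the known terms of each column as K = Σ(ρt)_known − 3355 × (depth of known layers): K_A = 0 − 3355×0 = 0; K_B = 16644.616 − 3355×(2.679 + 7.322) = −16908.739.
Balance: K_A − x×(3355 − 2866) = K_B, so x = (K_A − K_B)/(3355 − 2866) = 16908.7/489 = 34.6 km.

34.6 km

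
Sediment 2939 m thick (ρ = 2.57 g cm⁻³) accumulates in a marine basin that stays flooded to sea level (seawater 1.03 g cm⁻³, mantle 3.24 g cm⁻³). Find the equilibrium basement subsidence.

2050 m

Submarine loading: the sediment displaces seawater, and the subsidence is in turn flooded, so s (ρ_m − ρ_w) = t (ρ_sed − ρ_w).
s = 2939 m × (2.57 − 1.03) / (3.24 − 1.03) = 2050 m.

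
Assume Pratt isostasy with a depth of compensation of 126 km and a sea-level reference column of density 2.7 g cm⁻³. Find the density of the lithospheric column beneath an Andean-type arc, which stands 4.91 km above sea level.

Pratt balance: ρ_ref D = ρ (D + h).
ρ = ρ_ref D/(D + h) = 2.7 × 126 km/(126 km + 4.91 km) = 2.6 g cm⁻³.

2.6 g cm⁻³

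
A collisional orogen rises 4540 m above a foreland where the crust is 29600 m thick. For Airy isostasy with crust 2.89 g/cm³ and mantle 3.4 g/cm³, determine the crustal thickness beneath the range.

59900 m

Root depth r = h ρ_c / (ρ_m − ρ_c) = 4540 m × 2.89 / 0.51 = 25730 m.
Total thickness = T + h + r = 29600 m + 4540 m + 25730 m = 59900 m.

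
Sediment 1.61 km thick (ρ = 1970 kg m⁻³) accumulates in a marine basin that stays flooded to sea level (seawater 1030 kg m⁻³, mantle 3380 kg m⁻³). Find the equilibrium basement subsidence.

Submarine loading: the sediment displaces seawater, and the subsidence is in turn flooded, so s (ρ_m − ρ_w) = t (ρ_sed − ρ_w).
s = 1.61 km × (1970 − 1030) / (3380 − 1030) = 0.644 km.

0.644 km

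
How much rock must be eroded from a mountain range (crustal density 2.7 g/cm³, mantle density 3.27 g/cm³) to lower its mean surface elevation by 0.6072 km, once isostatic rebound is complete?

Net drop Δ = e − u = e − e ρ_c/ρ_m = e (ρ_m − ρ_c)/ρ_m.
e = Δ ρ_m/(ρ_m − ρ_c) = 0.6072 km × 3.27/0.57 = 3.48 km.

3.48 km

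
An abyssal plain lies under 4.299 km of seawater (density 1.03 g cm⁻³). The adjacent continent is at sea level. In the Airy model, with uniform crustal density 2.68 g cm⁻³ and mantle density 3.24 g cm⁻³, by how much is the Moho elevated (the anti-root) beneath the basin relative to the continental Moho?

12.7 km

Isostatic balance requires: replacing crust with seawater at the top is compensated by replacing crust with mantle at the base: d (ρ_c − ρ_w) = a (ρ_m − ρ_c).
a = d (ρ_c − ρ_w)/(ρ_m − ρ_c) = 4.299 km × 1.65/0.56 = 12.7 km.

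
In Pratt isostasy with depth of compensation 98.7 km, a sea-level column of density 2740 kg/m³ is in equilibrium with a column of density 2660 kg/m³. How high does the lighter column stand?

ρ_ref D = ρ (D + h) → h = D (ρ_ref − ρ)/ρ.
h = 98.7 km × (2740 − 2660)/2660 = 2.97 km.

2.97 km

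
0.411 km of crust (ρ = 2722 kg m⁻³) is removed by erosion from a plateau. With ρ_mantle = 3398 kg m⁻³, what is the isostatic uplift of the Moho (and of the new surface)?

Unloading: uplift u = e ρ_c/ρ_m = 0.411 km × 2722/3398 = 0.329 km.

0.329 km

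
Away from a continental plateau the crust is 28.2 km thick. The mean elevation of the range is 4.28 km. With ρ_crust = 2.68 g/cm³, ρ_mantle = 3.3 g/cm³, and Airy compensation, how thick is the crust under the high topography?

Root depth r = h ρ_c / (ρ_m − ρ_c) = 4.28 km × 2.68 / 0.62 = 18.5 km.
Total thickness = T + h + r = 28.2 km + 4.28 km + 18.5 km = 51 km.

51 km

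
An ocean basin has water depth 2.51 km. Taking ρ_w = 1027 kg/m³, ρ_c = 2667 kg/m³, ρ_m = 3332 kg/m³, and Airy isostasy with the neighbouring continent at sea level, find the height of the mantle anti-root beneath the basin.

By Archimedes' principle applied to the lithosphere: replacing crust with seawater at the top is compensated by replacing crust with mantle at the base: d (ρ_c − ρ_w) = a (ρ_m − ρ_c).
a = d (ρ_c − ρ_w)/(ρ_m − ρ_c) = 2.51 km × 1640/665 = 6.19 km.

6.19 km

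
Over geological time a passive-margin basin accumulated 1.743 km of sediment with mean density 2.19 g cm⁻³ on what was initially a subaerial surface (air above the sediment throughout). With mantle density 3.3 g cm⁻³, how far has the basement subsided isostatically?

Subaerial load: s = t ρ_sed / ρ_m = 1.743 km × 2.19/3.3 = 1.16 km.

1.16 km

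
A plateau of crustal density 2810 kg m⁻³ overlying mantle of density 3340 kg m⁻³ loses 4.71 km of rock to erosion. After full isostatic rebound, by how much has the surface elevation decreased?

0.747 km

Rebound u = e ρ_c/ρ_m = 4.71 km × 2810/3340 = 3.963 km.
Net surface drop = e − u = 4.71 km − 3.963 km = e (ρ_m − ρ_c)/ρ_m = 0.747 km.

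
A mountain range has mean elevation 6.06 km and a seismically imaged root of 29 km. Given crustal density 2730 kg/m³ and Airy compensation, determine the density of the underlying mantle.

3300 kg/m³

Airy balance: ρ_c h = (ρ_m − ρ_c) r → ρ_m = ρ_c (1 + h/r).
ρ_m = 2730 × (1 + 6.06 km/29 km) = 3300 kg/m³.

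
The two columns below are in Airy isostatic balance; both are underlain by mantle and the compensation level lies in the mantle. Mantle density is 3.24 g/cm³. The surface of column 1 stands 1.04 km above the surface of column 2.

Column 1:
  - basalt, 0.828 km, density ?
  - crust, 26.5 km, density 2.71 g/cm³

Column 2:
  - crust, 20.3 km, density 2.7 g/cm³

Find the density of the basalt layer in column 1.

Take the compensation level at the base of the deeper column (depth z_c below the surface of column 1) and equate Σ ρ_i t_i down to z_c; mantle fills any gap and the z_c terms cancel.
Column 1: 0.828×ρ + 26.5×2.71 + (z_c − 27.328)×3.24
Column 2: 1.04×0 + 20.3×2.7 + (z_c − 1.04 − 20.3)×3.24
The z_c×3.24 term appears on both sides and cancels. Collect the known terms of each column as K = Σ(ρt)_known − 3.24 × (depth of known layers): K_1 = 71.815 − 3.24×27.328 = −16.72772; K_2 = 54.81 − 3.24×(1.04 + 20.3) = −14.3316.
Balance: K_1 + 0.828×ρ = K_2, so ρ = (K_2 − K_1)/0.828 = 2.39612/0.828 = 2.89 g/cm³.

2.89 g/cm³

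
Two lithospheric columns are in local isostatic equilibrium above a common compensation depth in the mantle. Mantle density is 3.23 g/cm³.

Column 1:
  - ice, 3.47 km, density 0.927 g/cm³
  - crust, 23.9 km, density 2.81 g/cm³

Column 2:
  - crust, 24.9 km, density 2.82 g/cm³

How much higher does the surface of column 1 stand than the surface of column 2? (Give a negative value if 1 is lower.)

2.42 km

For any compensation level in the mantle, the mantle terms cancel and isostasy reduces to e = (Σt_1 − Σt_2) − (Σ(ρt)_1 − Σ(ρt)_2) / ρ_m.
Σt_1 = 27.37 km; Σt_2 = 24.9 km; Σ(ρt)_1 = 70.37569; Σ(ρt)_2 = 70.218 (in km·g/cm³).
e = (27.37 − 24.9) − (70.37569 − 70.218) / 3.23 = 2.42 km.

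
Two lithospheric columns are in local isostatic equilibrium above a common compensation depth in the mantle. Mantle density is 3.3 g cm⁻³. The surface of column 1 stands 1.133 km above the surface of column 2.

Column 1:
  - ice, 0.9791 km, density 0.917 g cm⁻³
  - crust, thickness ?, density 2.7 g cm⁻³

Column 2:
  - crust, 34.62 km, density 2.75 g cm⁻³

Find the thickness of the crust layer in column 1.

34.1 km

Take the compensation level at the base of the deeper column (depth z_c below the surface of column 1) and equate Σ ρ_i t_i down to z_c; mantle fills any gap and the z_c terms cancel.
Column 1: 0.9791×0.917 + x×2.7 + (z_c − 0.9791 − x)×3.3
Column 2: 1.133×0 + 34.62×2.75 + (z_c − 1.133 − 34.62)×3.3
The z_c×3.3 term appears on both sides and cancels. Collect the known terms of each column as K = Σ(ρt)_known − 3.3 × (depth of known layers): K_1 = 0.8978347 − 3.3×0.9791 = −2.3331953; K_2 = 95.205 − 3.3×(1.133 + 34.62) = −22.7799.
Balance: K_1 − x×(3.3 − 2.7) = K_2, so x = (K_1 − K_2)/(3.3 − 2.7) = 20.4467/0.6 = 34.1 km.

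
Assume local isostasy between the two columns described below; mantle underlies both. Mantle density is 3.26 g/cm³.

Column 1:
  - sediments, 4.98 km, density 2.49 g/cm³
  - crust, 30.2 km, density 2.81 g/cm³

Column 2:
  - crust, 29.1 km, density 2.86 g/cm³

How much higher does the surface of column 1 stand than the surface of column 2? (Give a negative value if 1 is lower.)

For any compensation level in the mantle, the mantle terms cancel and isostasy reduces to e = (Σt_1 − Σt_2) − (Σ(ρt)_1 − Σ(ρt)_2) / ρ_m.
Σt_1 = 35.18 km; Σt_2 = 29.1 km; Σ(ρt)_1 = 97.2622; Σ(ρt)_2 = 83.226 (in km·g/cm³).
e = (35.18 − 29.1) − (97.2622 − 83.226) / 3.26 = 1.77 km.

1.77 km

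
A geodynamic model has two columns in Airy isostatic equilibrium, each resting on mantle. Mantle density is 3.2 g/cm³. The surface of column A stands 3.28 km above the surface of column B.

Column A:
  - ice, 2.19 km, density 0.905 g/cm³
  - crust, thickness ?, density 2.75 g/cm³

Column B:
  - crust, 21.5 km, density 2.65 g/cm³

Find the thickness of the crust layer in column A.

Take the compensation level at the base of the deeper column (depth z_c below the surface of column A) and equate Σ ρ_i t_i down to z_c; mantle fills any gap and the z_c terms cancel.
Column A: 2.19×0.905 + x×2.75 + (z_c − 2.19 − x)×3.2
Column B: 3.28×0 + 21.5×2.65 + (z_c − 3.28 − 21.5)×3.2
The z_c×3.2 term appears on both sides and cancels. Collect the known terms of each column as K = Σ(ρt)_known − 3.2 × (depth of known layers): K_A = 1.98195 − 3.2×2.19 = −5.02605; K_B = 56.975 − 3.2×(3.28 + 21.5) = −22.321.
Balance: K_A − x×(3.2 − 2.75) = K_B, so x = (K_A − K_B)/(3.2 − 2.75) = 17.295/0.45 = 38.4 km.

38.4 km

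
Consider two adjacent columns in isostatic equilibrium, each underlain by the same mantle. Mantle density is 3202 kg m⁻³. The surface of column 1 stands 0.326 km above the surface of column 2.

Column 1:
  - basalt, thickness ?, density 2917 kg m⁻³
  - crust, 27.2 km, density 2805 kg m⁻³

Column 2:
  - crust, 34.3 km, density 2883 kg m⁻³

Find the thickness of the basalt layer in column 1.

4.17 km

Take the compensation level at the base of the deeper column (depth z_c below the surface of column 1) and equate Σ ρ_i t_i down to z_c; mantle fills any gap and the z_c terms cancel.
Column 1: x×2917 + 27.2×2805 + (z_c − 27.2 − x)×3202
Column 2: 0.326×0 + 34.3×2883 + (z_c − 0.326 − 34.3)×3202
The z_c×3202 term appears on both sides and cancels. Collect the known terms of each column as K = Σ(ρt)_known − 3202 × (depth of known layers): K_1 = 76296 − 3202×27.2 = −10798.4; K_2 = 98886.9 − 3202×(0.326 + 34.3) = −11985.552.
Balance: K_1 − x×(3202 − 2917) = K_2, so x = (K_1 − K_2)/(3202 − 2917) = 1187.15/285 = 4.17 km.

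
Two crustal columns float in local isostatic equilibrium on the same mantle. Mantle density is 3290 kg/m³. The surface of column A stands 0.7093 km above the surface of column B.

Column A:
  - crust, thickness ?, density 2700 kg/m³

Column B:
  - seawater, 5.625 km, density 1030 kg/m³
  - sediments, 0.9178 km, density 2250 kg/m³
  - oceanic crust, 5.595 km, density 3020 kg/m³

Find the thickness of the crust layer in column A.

29.7 km

Take the compensation level at the base of the deeper column (depth z_c below the surface of column A) and equate Σ ρ_i t_i down to z_c; mantle fills any gap and the z_c terms cancel.
Column A: x×2700 + (z_c − 0 − x)×3290
Column B: 0.7093×0 + 5.625×1030 + 0.9178×2250 + 5.595×3020 + (z_c − 0.7093 − 12.1378)×3290
The z_c×3290 term appears on both sides and cancels. Collect the known terms of each column as K = Σ(ρt)_known − 3290 × (depth of known layers): K_A = 0 − 3290×0 = 0; K_B = 24755.7 − 3290×(0.7093 + 12.1378) = −17511.259.
Balance: K_A − x×(3290 − 2700) = K_B, so x = (K_A − K_B)/(3290 − 2700) = 17511.3/590 = 29.7 km.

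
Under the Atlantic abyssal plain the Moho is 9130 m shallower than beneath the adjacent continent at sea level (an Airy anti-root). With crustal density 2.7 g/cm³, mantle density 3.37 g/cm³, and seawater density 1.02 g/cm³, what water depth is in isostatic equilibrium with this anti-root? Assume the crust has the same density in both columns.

Replacing a thickness d of crust by seawater at the top must be balanced by replacing crust with mantle at the base: d (ρ_c − ρ_w) = a (ρ_m − ρ_c).
d = a (ρ_m − ρ_c)/(ρ_c − ρ_w) = 9130 m × 0.67/1.68 = 3640 m.

3640 m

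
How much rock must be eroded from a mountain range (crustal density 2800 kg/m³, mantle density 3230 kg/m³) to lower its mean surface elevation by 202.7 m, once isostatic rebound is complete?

1520 m

Net drop Δ = e − u = e − e ρ_c/ρ_m = e (ρ_m − ρ_c)/ρ_m.
e = Δ ρ_m/(ρ_m − ρ_c) = 202.7 m × 3230/430 = 1520 m.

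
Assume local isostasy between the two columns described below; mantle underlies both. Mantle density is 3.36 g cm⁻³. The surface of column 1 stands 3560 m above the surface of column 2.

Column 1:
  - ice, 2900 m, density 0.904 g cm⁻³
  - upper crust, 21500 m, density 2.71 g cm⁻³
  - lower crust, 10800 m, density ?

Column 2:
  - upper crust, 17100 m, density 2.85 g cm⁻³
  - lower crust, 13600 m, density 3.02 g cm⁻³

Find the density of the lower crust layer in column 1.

2.97 g cm⁻³

Take the compensation level at the base of the deeper column (depth z_c below the surface of column 1) and equate Σ ρ_i t_i down to z_c; mantle fills any gap and the z_c terms cancel.
Column 1: 2900×0.904 + 21500×2.71 + 10800×ρ + (z_c − 35200)×3.36
Column 2: 3560×0 + 17100×2.85 + 13600×3.02 + (z_c − 3560 − 30700)×3.36
The z_c×3.36 term appears on both sides and cancels. Collect the known terms of each column as K = Σ(ρt)_known − 3.36 × (depth of known layers): K_1 = 60886.6 − 3.36×35200 = −57385.4; K_2 = 89807 − 3.36×(3560 + 30700) = −25306.6.
Balance: K_1 + 10800×ρ = K_2, so ρ = (K_2 − K_1)/10800 = 32078.8/10800 = 2.97 g cm⁻³.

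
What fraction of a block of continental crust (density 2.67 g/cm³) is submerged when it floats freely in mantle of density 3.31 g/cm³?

80.7%

Submerged fraction = ρ_obj/ρ_fluid = 2.67/3.31 = 80.7%.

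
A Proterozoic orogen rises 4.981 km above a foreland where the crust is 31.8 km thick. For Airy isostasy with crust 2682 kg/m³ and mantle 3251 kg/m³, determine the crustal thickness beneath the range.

Root depth r = h ρ_c / (ρ_m − ρ_c) = 4.981 km × 2682 / 569 = 23.48 km.
Total thickness = T + h + r = 31.8 km + 4.981 km + 23.48 km = 60.3 km.

60.3 km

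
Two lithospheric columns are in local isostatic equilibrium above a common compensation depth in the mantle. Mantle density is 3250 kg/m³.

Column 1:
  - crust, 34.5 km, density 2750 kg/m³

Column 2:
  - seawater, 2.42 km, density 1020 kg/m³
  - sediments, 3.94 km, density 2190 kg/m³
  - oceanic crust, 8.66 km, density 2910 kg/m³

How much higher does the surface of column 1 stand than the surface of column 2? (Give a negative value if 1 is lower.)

1.46 km

For any compensation level in the mantle, the mantle terms cancel and isostasy reduces to e = (Σt_1 − Σt_2) − (Σ(ρt)_1 − Σ(ρt)_2) / ρ_m.
Σt_1 = 34.5 km; Σt_2 = 15.02 km; Σ(ρt)_1 = 94875; Σ(ρt)_2 = 36297.6 (in km·kg/m³).
e = (34.5 − 15.02) − (94875 − 36297.6) / 3250 = 1.46 km.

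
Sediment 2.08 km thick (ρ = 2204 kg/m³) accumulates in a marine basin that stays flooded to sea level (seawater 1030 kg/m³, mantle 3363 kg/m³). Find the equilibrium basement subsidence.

Submarine loading: the sediment displaces seawater, and the subsidence is in turn flooded, so s (ρ_m − ρ_w) = t (ρ_sed − ρ_w).
s = 2.08 km × (2204 − 1030) / (3363 − 1030) = 1.05 km.

1.05 km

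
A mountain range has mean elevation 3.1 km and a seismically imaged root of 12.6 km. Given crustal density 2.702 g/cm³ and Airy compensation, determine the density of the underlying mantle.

3.37 g/cm³

Airy balance: ρ_c h = (ρ_m − ρ_c) r → ρ_m = ρ_c (1 + h/r).
ρ_m = 2.702 × (1 + 3.1 km/12.6 km) = 3.37 g/cm³.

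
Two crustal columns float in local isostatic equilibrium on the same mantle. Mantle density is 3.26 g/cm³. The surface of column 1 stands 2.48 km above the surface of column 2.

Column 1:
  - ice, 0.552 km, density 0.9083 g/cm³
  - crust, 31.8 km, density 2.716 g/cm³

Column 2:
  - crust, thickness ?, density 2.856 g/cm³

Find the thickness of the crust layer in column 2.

26 km

Take the compensation level at the base of the deeper column (depth z_c below the surface of column 1) and equate Σ ρ_i t_i down to z_c; mantle fills any gap and the z_c terms cancel.
Column 1: 0.552×0.9083 + 31.8×2.716 + (z_c − 32.352)×3.26
Column 2: 2.48×0 + x×2.856 + (z_c − 2.48 − 0 − x)×3.26
The z_c×3.26 term appears on both sides and cancels. Collect the known terms of each column as K = Σ(ρt)_known − 3.26 × (depth of known layers): K_1 = 86.8701816 − 3.26×32.352 = −18.5973384; K_2 = 0 − 3.26×(2.48 + 0) = −8.0848.
Balance: K_1 = K_2 − x×(3.26 − 2.856), so x = (K_2 − K_1)/(3.26 − 2.856) = 10.5125/0.404 = 26 km.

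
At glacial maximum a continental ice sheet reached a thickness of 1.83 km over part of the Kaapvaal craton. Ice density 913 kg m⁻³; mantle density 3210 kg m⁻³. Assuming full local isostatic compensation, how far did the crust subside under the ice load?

Equating mass per unit area of the two columns: the ice load ρ_ice t is balanced by mantle displaced below, ρ_m s.
s = t ρ_ice / ρ_m = 1.83 km × 913/3210 = 0.52 km.

0.52 km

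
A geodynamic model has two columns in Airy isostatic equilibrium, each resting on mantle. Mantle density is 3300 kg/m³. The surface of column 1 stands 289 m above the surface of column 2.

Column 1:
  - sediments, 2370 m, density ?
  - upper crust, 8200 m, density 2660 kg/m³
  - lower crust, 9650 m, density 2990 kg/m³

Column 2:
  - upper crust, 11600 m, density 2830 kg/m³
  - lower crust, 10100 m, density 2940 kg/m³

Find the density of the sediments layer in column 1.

Take the compensation level at the base of the deeper column (depth z_c below the surface of column 1) and equate Σ ρ_i t_i down to z_c; mantle fills any gap and the z_c terms cancel.
Column 1: 2370×ρ + 8200×2660 + 9650×2990 + (z_c − 20220)×3300
Column 2: 289×0 + 11600×2830 + 10100×2940 + (z_c − 289 − 21700)×3300
The z_c×3300 term appears on both sides and cancels. Collect the known terms of each column as K = Σ(ρt)_known − 3300 × (depth of known layers): K_1 = 50665500 − 3300×20220 = −16060500; K_2 = 62522000 − 3300×(289 + 21700) = −10041700.
Balance: K_1 + 2370×ρ = K_2, so ρ = (K_2 − K_1)/2370 = 6018800/2370 = 2540 kg/m³.

2540 kg/m³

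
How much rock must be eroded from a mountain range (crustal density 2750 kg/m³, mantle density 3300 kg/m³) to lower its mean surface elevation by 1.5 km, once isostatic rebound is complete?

Net drop Δ = e − u = e − e ρ_c/ρ_m = e (ρ_m − ρ_c)/ρ_m.
e = Δ ρ_m/(ρ_m − ρ_c) = 1.5 km × 3300/550 = 9 km.

9 km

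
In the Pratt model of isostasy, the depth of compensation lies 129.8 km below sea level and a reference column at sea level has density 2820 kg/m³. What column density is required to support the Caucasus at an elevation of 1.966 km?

Pratt balance: ρ_ref D = ρ (D + h).
ρ = ρ_ref D/(D + h) = 2820 × 129.8 km/(129.8 km + 1.966 km) = 2780 kg/m³.

2780 kg/m³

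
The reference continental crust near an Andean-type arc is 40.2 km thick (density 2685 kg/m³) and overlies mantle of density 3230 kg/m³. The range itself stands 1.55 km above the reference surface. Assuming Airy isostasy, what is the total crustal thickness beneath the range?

Root depth r = h ρ_c / (ρ_m − ρ_c) = 1.55 km × 2685 / 545 = 7.636 km.
Total thickness = T + h + r = 40.2 km + 1.55 km + 7.636 km = 49.4 km.

49.4 km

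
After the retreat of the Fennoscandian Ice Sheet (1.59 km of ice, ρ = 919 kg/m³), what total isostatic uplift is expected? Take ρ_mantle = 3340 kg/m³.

0.437 km

Removing the load lets mantle flow back in; uplift u satisfies ρ_ice t = ρ_m u.
u = t ρ_ice/ρ_m = 1.59 km × 919/3340 = 0.437 km.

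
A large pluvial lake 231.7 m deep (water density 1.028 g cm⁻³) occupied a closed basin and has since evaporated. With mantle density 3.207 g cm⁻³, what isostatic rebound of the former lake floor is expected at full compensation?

u = d ρ_w/ρ_m = 231.7 m × 1.028/3.207 = 74.3 m.

74.3 m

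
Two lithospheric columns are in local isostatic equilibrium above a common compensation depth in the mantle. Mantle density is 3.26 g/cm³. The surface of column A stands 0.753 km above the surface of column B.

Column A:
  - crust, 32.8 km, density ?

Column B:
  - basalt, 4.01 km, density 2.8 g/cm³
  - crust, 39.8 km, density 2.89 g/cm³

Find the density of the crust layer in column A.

2.68 g/cm³

Take the compensation level at the base of the deeper column (depth z_c below the surface of column A) and equate Σ ρ_i t_i down to z_c; mantle fills any gap and the z_c terms cancel.
Column A: 32.8×ρ + (z_c − 32.8)×3.26
Column B: 0.753×0 + 4.01×2.8 + 39.8×2.89 + (z_c − 0.753 − 43.81)×3.26
The z_c×3.26 term appears on both sides and cancels. Collect the known terms of each column as K = Σ(ρt)_known − 3.26 × (depth of known layers): K_A = 0 − 3.26×32.8 = −106.928; K_B = 126.25 − 3.26×(0.753 + 43.81) = −19.02538.
Balance: K_A + 32.8×ρ = K_B, so ρ = (K_B − K_A)/32.8 = 87.9026/32.8 = 2.68 g/cm³.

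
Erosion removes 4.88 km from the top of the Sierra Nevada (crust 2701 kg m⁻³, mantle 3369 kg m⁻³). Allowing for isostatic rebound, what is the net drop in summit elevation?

0.968 km

Rebound u = e ρ_c/ρ_m = 4.88 km × 2701/3369 = 3.912 km.
Net surface drop = e − u = 4.88 km − 3.912 km = e (ρ_m − ρ_c)/ρ_m = 0.968 km.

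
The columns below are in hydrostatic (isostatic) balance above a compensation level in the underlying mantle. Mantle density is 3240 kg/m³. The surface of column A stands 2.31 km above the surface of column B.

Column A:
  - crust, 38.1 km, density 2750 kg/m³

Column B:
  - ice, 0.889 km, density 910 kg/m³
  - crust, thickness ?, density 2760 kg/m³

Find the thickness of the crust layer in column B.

19 km

Take the compensation level at the base of the deeper column (depth z_c below the surface of column A) and equate Σ ρ_i t_i down to z_c; mantle fills any gap and the z_c terms cancel.
Column A: 38.1×2750 + (z_c − 38.1)×3240
Column B: 2.31×0 + 0.889×910 + x×2760 + (z_c − 2.31 − 0.889 − x)×3240
The z_c×3240 term appears on both sides and cancels. Collect the known terms of each column as K = Σ(ρt)_known − 3240 × (depth of known layers): K_A = 104775 − 3240×38.1 = −18669; K_B = 808.99 − 3240×(2.31 + 0.889) = −9555.77.
Balance: K_A = K_B − x×(3240 − 2760), so x = (K_B − K_A)/(3240 − 2760) = 9113.23/480 = 19 km.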